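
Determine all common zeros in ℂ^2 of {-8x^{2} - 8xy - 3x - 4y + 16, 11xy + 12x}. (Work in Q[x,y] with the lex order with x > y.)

Compute a lex Gröbner basis by Buchberger's algorithm.
f_1 = -8x^{2} - 8xy - 3x - 4y + 16, LT = x^{2}.
f_2 = 11xy + 12x, LT = xy.

S(f_1,f_2): lcm = x^{2}y. S = -\tfrac{12}{11}x^{2} + xy^{2} + \tfrac{3}{8}xy + \tfrac{1}{2}y^{2} - 2y.
  reduce S modulo (f_1, f_2):
  remainder \tfrac{1}{2}y^{2} - \tfrac{16}{11}y - \tfrac{24}{11} ≠ 0; add h_3 = \tfrac{1}{2}y^{2} - \tfrac{16}{11}y - \tfrac{24}{11} to the basis.

The other S-polynomials (S(f_1,h_3), S(f_2,h_3)) all reduce to 0 modulo the current basis, so we have a Gröbner basis.
Inter-reduce: drop elements whose leading term is divisible by another's, tail-reduce, and make monic.
Reduced Gröbner basis: {x^{2} - \tfrac{63}{88}x + \tfrac{1}{2}y - 2, xy + \tfrac{12}{11}x, y^{2} - \tfrac{32}{11}y - \tfrac{48}{11}}.

Elimination: the polynomial y^{2} - \tfrac{32}{11}y - \tfrac{48}{11} lies in the elimination ideal for y, so y ∈ {-12/11, 4}. For each such y, the remaining basis elements (now univariate) give the rest of the solution.
  y = -12/11: the earlier basis element becomes x^{2} - \tfrac{63}{88}x - \tfrac{28}{11} = 0, giving x = 63/176 - sqrt(82817)/176, 63/176 + sqrt(82817)/176 — points (63/176 - sqrt(82817)/176, -12/11), (63/176 + sqrt(82817)/176, -12/11).
  y = 4: the earlier basis elements become x^{2} - \tfrac{63}{88}x = 0; \tfrac{56}{11}x = 0, giving x = 0 — point (0, 4).

{(63/176 - sqrt(82817)/176, -12/11), (63/176 + sqrt(82817)/176, -12/11), (0, 4)}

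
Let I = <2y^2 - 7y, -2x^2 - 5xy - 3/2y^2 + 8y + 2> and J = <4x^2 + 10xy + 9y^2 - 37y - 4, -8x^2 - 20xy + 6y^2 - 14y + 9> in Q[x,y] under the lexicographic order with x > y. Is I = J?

No, the ideals differ.

Two ideals are equal iff their reduced Gröbner bases coincide (the reduced basis is unique for a fixed ordering).
Buchberger on the first generating set:
f_1 = 2y^2 - 7y, LT = y^2.
f_2 = -2x^2 - 5xy - 3/2y^2 + 8y + 2, LT = x^2.

S(f_1,f_2): leading monomials are coprime, so the S-polynomial reduces to 0 (Buchberger's first criterion).
Every S-polynomial of the final basis reduces to 0, so we have a Gröbner basis.
Inter-reduce: drop elements whose leading term is divisible by another's, tail-reduce, and make monic.
Reduced Gröbner basis: {x^2 + 5/2xy - 11/8y - 1, y^2 - 7/2y}.

Buchberger on the second generating set:
h_1 = 4x^2 + 10xy + 9y^2 - 37y - 4, LT = x^2.
h_2 = -8x^2 - 20xy + 6y^2 - 14y + 9, LT = x^2.

S(h_1,h_2): lcm = x^2. S = 3y^2 - 11y + 1/8.
  leading term y^2: no divisor's leading term divides it; move 3y^2 to the remainder.
  leading term y: no divisor's leading term divides it; move -11y to the remainder.
  leading term 1: no divisor's leading term divides it; move 1/8 to the remainder.
  remainder 3y^2 - 11y + 1/8 ≠ 0; add k_3 = 3y^2 - 11y + 1/8 to the basis.

S(h_1,k_3): leading monomials are coprime, so the S-polynomial reduces to 0 (Buchberger's first criterion).
S(h_2,k_3): leading monomials are coprime, so the S-polynomial reduces to 0 (Buchberger's first criterion).
Every S-polynomial of the final basis reduces to 0, so we have a Gröbner basis.
Inter-reduce: drop elements whose leading term is divisible by another's, tail-reduce, and make monic.
Reduced Gröbner basis: {x^2 + 5/2xy - y - 35/32, y^2 - 11/3y + 1/24}.

Since the reduced bases disagree, the two ideals are not the same.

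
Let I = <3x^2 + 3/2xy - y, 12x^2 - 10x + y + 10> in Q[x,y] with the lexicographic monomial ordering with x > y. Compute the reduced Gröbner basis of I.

G = {x + 3/10y^2 + 7/2y + 5, y^3 + 40/3y^2 + 350/9y + 100/3}

f_1 = 3x^2 + 3/2xy - y, LT = x^2.
f_2 = 12x^2 - 10x + y + 10, LT = x^2.

S(f_1,f_2): lcm = x^2. S = 1/2xy + 5/6x - 5/12y - 5/6.
  leading term xy: no divisor's leading term divides it; move 1/2xy to the remainder.
  leading term x: no divisor's leading term divides it; move 5/6x to the remainder.
  leading term y: no divisor's leading term divides it; move -5/12y to the remainder.
  leading term 1: no divisor's leading term divides it; move -5/6 to the remainder.
  remainder 1/2xy + 5/6x - 5/12y - 5/6 ≠ 0; add g_3 = 1/2xy + 5/6x - 5/12y - 5/6 to the basis.

S(f_1,g_3): lcm = x^2y. S = -5/3x^2 + 1/2xy^2 + 5/6xy + 5/3x - 1/3y^2.
  leading term x^2: subtract (-5/9)·f_1 from -5/3x^2 + 1/2xy^2 + 5/6xy + 5/3x - 1/3y^2 → 1/2xy^2 + 5/3xy + 5/3x - 1/3y^2 - 5/9y
  leading term xy^2: subtract (y)·g_3 from 1/2xy^2 + 5/3xy + 5/3x - 1/3y^2 - 5/9y → 5/6xy + 5/3x + 1/12y^2 + 5/18y
  leading term xy: subtract (5/3)·g_3 from 5/6xy + 5/3x + 1/12y^2 + 5/18y → 5/18x + 1/12y^2 + 35/36y + 25/18
  leading term x: no divisor's leading term divides it; move 5/18x to the remainder.
  leading term y^2: no divisor's leading term divides it; move 1/12y^2 to the remainder.
  leading term y: no divisor's leading term divides it; move 35/36y to the remainder.
  leading term 1: no divisor's leading term divides it; move 25/18 to the remainder.
  remainder 5/18x + 1/12y^2 + 35/36y + 25/18 ≠ 0; add g_4 = 5/18x + 1/12y^2 + 35/36y + 25/18 to the basis.

S(g_3,g_4): lcm = xy. S = 5/3x - 3/10y^3 - 7/2y^2 - 35/6y - 5/3.
  leading term x: subtract (6)·g_4 from 5/3x - 3/10y^3 - 7/2y^2 - 35/6y - 5/3 → -3/10y^3 - 4y^2 - 35/3y - 10
  leading term y^3: no divisor's leading term divides it; move -3/10y^3 to the remainder.
  leading term y^2: no divisor's leading term divides it; move -4y^2 to the remainder.
  leading term y: no divisor's leading term divides it; move -35/3y to the remainder.
  leading term 1: no divisor's leading term divides it; move -10 to the remainder.
  remainder -3/10y^3 - 4y^2 - 35/3y - 10 ≠ 0; add g_5 = -3/10y^3 - 4y^2 - 35/3y - 10 to the basis.

The other S-polynomials (S(f_2,g_3), S(f_1,g_4), S(f_2,g_4), S(f_1,g_5), S(f_2,g_5), S(g_3,g_5), S(g_4,g_5)) all reduce to 0 modulo the current basis, so we have a Gröbner basis.
Inter-reduce: drop elements whose leading term is divisible by another's, tail-reduce, and make monic.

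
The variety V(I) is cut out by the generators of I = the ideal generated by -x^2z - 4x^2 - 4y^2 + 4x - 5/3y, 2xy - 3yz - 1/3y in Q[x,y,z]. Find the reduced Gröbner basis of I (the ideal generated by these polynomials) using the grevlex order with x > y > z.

This is the nonlinear analogue of row-reducing a linear system.

f_1 = -x^2z - 4x^2 - 4y^2 + 4x - 5/3y, LT = x^2z.
f_2 = 2xy - 3yz - 1/3y, LT = xy.

S(f_1,f_2): lcm = x^2yz. S = 3/2xyz^2 + 4x^2y + 4y^3 + 1/6xyz - 4xy + 5/3y^2.
  leading term xyz^2: subtract (3/4z^2)·f_2 from 3/2xyz^2 + 4x^2y + 4y^3 + 1/6xyz - 4xy + 5/3y^2 → 9/4yz^3 + 4x^2y + 4y^3 + 1/6xyz + 1/4yz^2 - 4xy + 5/3y^2
  leading term yz^3: no divisor's leading term divides it; move 9/4yz^3 to the remainder.
  leading term x^2y: subtract (2x)·f_2 from 4x^2y + 4y^3 + 1/6xyz + 1/4yz^2 - 4xy + 5/3y^2 → 4y^3 + 37/6xyz + 1/4yz^2 - 10/3xy + 5/3y^2
  leading term y^3: no divisor's leading term divides it; move 4y^3 to the remainder.
  leading term xyz: subtract (37/12z)·f_2 from 37/6xyz + 1/4yz^2 - 10/3xy + 5/3y^2 → 19/2yz^2 - 10/3xy + 5/3y^2 + 37/36yz
  leading term yz^2: no divisor's leading term divides it; move 19/2yz^2 to the remainder.
  leading term xy: subtract (-5/3)·f_2 from -10/3xy + 5/3y^2 + 37/36yz → 5/3y^2 - 143/36yz - 5/9y
  leading term y^2: no divisor's leading term divides it; move 5/3y^2 to the remainder.
  leading term yz: no divisor's leading term divides it; move -143/36yz to the remainder.
  leading term y: no divisor's leading term divides it; move -5/9y to the remainder.
  remainder 9/4yz^3 + 4y^3 + 19/2yz^2 + 5/3y^2 - 143/36yz - 5/9y ≠ 0; add g_3 = 9/4yz^3 + 4y^3 + 19/2yz^2 + 5/3y^2 - 143/36yz - 5/9y to the basis.

The other S-polynomials (S(f_1,g_3), S(f_2,g_3)) all reduce to 0 modulo the current basis, so we have a Gröbner basis.

G = {yz^3 + 16/9y^3 + 38/9yz^2 + 20/27y^2 - 143/81yz - 20/81y, x^2z + 4x^2 + 4y^2 - 4x + 5/3y, xy - 3/2yz - 1/6y}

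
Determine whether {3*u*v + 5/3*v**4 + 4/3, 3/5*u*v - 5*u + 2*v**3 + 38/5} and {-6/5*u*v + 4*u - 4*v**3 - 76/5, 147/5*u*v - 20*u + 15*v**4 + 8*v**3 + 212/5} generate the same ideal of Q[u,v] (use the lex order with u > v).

Two ideals are equal iff their reduced Gröbner bases coincide (the reduced basis is unique for a fixed ordering).
Buchberger on the first generating set:
f_1 = 3*u*v + 5/3*v**4 + 4/3, LT = u*v.
f_2 = 3/5*u*v - 5*u + 2*v**3 + 38/5, LT = u*v.

S(f_1,f_2): lcm = u*v. S = 25/3*u + 5/9*v**4 - 10/3*v**3 - 110/9.
  reduce S modulo (f_1, f_2):
  remainder 25/3*u + 5/9*v**4 - 10/3*v**3 - 110/9 ≠ 0; add g_3 = 25/3*u + 5/9*v**4 - 10/3*v**3 - 110/9 to the basis.

S(f_1,g_3): lcm = u*v. S = -1/15*v**5 + 43/45*v**4 + 22/15*v + 4/9.
  reduce S modulo (f_1, f_2, g_3):
  remainder -1/15*v**5 + 43/45*v**4 + 22/15*v + 4/9 ≠ 0; add g_4 = -1/15*v**5 + 43/45*v**4 + 22/15*v + 4/9 to the basis.

The other S-polynomials (S(f_2,g_3), S(f_1,g_4), S(f_2,g_4), S(g_3,g_4)) all reduce to 0 modulo the current basis, so we have a Gröbner basis.
Inter-reduce: drop elements whose leading term is divisible by another's, tail-reduce, and make monic.
Reduced Gröbner basis: {u + 1/15*v**4 - 2/5*v**3 - 22/15, v**5 - 43/3*v**4 - 22*v - 20/3}.

Buchberger on the second generating set:
h_1 = -6/5*u*v + 4*u - 4*v**3 - 76/5, LT = u*v.
h_2 = 147/5*u*v - 20*u + 15*v**4 + 8*v**3 + 212/5, LT = u*v.

S(h_1,h_2): lcm = u*v. S = -130/49*u - 25/49*v**4 + 150/49*v**3 + 550/49.
  reduce S modulo (h_1, h_2):
  remainder -130/49*u - 25/49*v**4 + 150/49*v**3 + 550/49 ≠ 0; add k_3 = -130/49*u - 25/49*v**4 + 150/49*v**3 + 550/49 to the basis.

S(h_1,k_3): lcm = u*v. S = -10/3*u - 5/26*v**5 + 15/13*v**4 + 10/3*v**3 + 55/13*v + 38/3.
  reduce S modulo (h_1, h_2, k_3):
  remainder -5/26*v**5 + 70/39*v**4 - 20/39*v**3 + 55/13*v - 56/39 ≠ 0; add k_4 = -5/26*v**5 + 70/39*v**4 - 20/39*v**3 + 55/13*v - 56/39 to the basis.

The other S-polynomials (S(h_2,k_3), S(h_1,k_4), S(h_2,k_4), S(k_3,k_4)) all reduce to 0 modulo the current basis, so we have a Gröbner basis.
Inter-reduce: drop elements whose leading term is divisible by another's, tail-reduce, and make monic.
Reduced Gröbner basis: {u + 5/26*v**4 - 15/13*v**3 - 55/13, v**5 - 28/3*v**4 + 8/3*v**3 - 22*v + 112/15}.

Since the reduced bases disagree, the two ideals are not the same.

No, the ideals differ.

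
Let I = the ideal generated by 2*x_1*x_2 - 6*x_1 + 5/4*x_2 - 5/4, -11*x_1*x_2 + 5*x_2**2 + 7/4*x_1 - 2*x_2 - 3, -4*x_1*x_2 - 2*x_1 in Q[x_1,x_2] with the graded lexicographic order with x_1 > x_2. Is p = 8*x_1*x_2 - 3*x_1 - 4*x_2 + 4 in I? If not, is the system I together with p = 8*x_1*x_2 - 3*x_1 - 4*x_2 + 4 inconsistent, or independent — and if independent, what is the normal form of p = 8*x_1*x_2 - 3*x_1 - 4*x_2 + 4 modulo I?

First compute the reduced Gröbner basis of I by Buchberger's algorithm.
f_1 = 2*x_1*x_2 - 6*x_1 + 5/4*x_2 - 5/4, LT = x_1*x_2.
f_2 = -11*x_1*x_2 + 5*x_2**2 + 7/4*x_1 - 2*x_2 - 3, LT = x_1*x_2.
f_3 = -4*x_1*x_2 - 2*x_1, LT = x_1*x_2.

S(f_1,f_2): lcm = x_1*x_2. S = 5/11*x_2**2 - 125/44*x_1 + 39/88*x_2 - 79/88.
  leading term x_2**2: no divisor's leading term divides it; move 5/11*x_2**2 to the remainder.
  leading term x_1: no divisor's leading term divides it; move -125/44*x_1 to the remainder.
  leading term x_2: no divisor's leading term divides it; move 39/88*x_2 to the remainder.
  leading term 1: no divisor's leading term divides it; move -79/88 to the remainder.
  remainder 5/11*x_2**2 - 125/44*x_1 + 39/88*x_2 - 79/88 ≠ 0; add h_4 = 5/11*x_2**2 - 125/44*x_1 + 39/88*x_2 - 79/88 to the basis.

S(f_1,f_3): lcm = x_1*x_2. S = -7/2*x_1 + 5/8*x_2 - 5/8.
  leading term x_1: no divisor's leading term divides it; move -7/2*x_1 to the remainder.
  leading term x_2: no divisor's leading term divides it; move 5/8*x_2 to the remainder.
  leading term 1: no divisor's leading term divides it; move -5/8 to the remainder.
  remainder -7/2*x_1 + 5/8*x_2 - 5/8 ≠ 0; add h_5 = -7/2*x_1 + 5/8*x_2 - 5/8 to the basis.

S(f_1,h_4): lcm = x_1*x_2**2. S = 25/4*x_1**2 - 159/40*x_1*x_2 + 5/8*x_2**2 + 79/40*x_1 - 5/8*x_2.
  leading term x_1**2: subtract (-25/14*x_1)·h_5 from 25/4*x_1**2 - 159/40*x_1*x_2 + 5/8*x_2**2 + 79/40*x_1 - 5/8*x_2 → -1601/560*x_1*x_2 + 5/8*x_2**2 + 481/560*x_1 - 5/8*x_2
  leading term x_1*x_2: subtract (-1601/1120)·f_1 from -1601/560*x_1*x_2 + 5/8*x_2**2 + 481/560*x_1 - 5/8*x_2 → 5/8*x_2**2 - 2161/280*x_1 + 1041/896*x_2 - 1601/896
  leading term x_2**2: subtract (11/8)·h_4 from 5/8*x_2**2 - 2161/280*x_1 + 1041/896*x_2 - 1601/896 → -4269/1120*x_1 + 495/896*x_2 - 495/896
  leading term x_1: subtract (4269/3920)·h_5 from -4269/1120*x_1 + 495/896*x_2 - 495/896 → -201/1568*x_2 + 201/1568
  leading term x_2: no divisor's leading term divides it; move -201/1568*x_2 to the remainder.
  leading term 1: no divisor's leading term divides it; move 201/1568 to the remainder.
  remainder -201/1568*x_2 + 201/1568 ≠ 0; add h_6 = -201/1568*x_2 + 201/1568 to the basis.

The other S-polynomials (S(f_2,f_3), S(f_2,h_4), S(f_3,h_4), S(f_1,h_5), S(f_2,h_5), S(f_3,h_5), S(h_4,h_5), S(f_1,h_6), S(f_2,h_6), S(f_3,h_6), S(h_4,h_6), S(h_5,h_6)) all reduce to 0 modulo the current basis, so we have a Gröbner basis.
Inter-reduce: drop elements whose leading term is divisible by another's, tail-reduce, and make monic.
Reduced Gröbner basis: {x_1, x_2 - 1}.
Label its elements g_1 = x_1, g_2 = x_2 - 1.

Reduce p = 8*x_1*x_2 - 3*x_1 - 4*x_2 + 4 modulo G:
  leading term x_1*x_2: subtract (8*x_2)·g_1 from 8*x_1*x_2 - 3*x_1 - 4*x_2 + 4 → -3*x_1 - 4*x_2 + 4
  leading term x_1: subtract (-3)·g_1 from -3*x_1 - 4*x_2 + 4 → -4*x_2 + 4
  leading term x_2: subtract (-4)·g_2 from -4*x_2 + 4 → 0
  normal form = 0.
Since the normal form is 0, p ∈ I.

The remainder on division by a Gröbner basis is unique — it is the normal form.

8*x_1*x_2 - 3*x_1 - 4*x_2 + 4 lies in I (it reduces to 0).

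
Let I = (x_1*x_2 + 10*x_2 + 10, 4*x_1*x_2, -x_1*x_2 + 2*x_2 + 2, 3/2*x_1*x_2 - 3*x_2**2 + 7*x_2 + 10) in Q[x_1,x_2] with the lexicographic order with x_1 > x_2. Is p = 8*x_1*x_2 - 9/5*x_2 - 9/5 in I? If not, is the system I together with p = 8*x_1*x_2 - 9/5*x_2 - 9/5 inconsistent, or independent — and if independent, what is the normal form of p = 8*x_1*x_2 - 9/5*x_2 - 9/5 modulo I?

8*x_1*x_2 - 9/5*x_2 - 9/5 lies in I (it reduces to 0).

First compute the reduced Gröbner basis of I by Buchberger's algorithm.
f_1 = x_1*x_2 + 10*x_2 + 10, LT = x_1*x_2.
f_2 = 4*x_1*x_2, LT = x_1*x_2.
f_3 = -x_1*x_2 + 2*x_2 + 2, LT = x_1*x_2.
f_4 = 3/2*x_1*x_2 - 3*x_2**2 + 7*x_2 + 10, LT = x_1*x_2.

S(f_1,f_2): lcm = x_1*x_2. S = 10*x_2 + 10.
  reduce S modulo (f_1, f_2, f_3, f_4):
  remainder 10*x_2 + 10 ≠ 0; add h_5 = 10*x_2 + 10 to the basis.

S(f_1,h_5): lcm = x_1*x_2. S = -x_1 + 10*x_2 + 10.
  reduce S modulo (f_1, f_2, f_3, f_4, h_5):
  remainder -x_1 ≠ 0; add h_6 = -x_1 to the basis.

The other S-polynomials (S(f_1,f_3), S(f_1,f_4), S(f_2,f_3), S(f_2,f_4), S(f_3,f_4), S(f_2,h_5), S(f_3,h_5), S(f_4,h_5), S(f_1,h_6), S(f_2,h_6), S(f_3,h_6), S(f_4,h_6), S(h_5,h_6)) all reduce to 0 modulo the current basis, so we have a Gröbner basis.
Inter-reduce: drop elements whose leading term is divisible by another's, tail-reduce, and make monic.
Reduced Gröbner basis: {x_1, x_2 + 1}.
Label its elements g_1 = x_1, g_2 = x_2 + 1.

Reduce p = 8*x_1*x_2 - 9/5*x_2 - 9/5 modulo G:
  leading term x_1*x_2: subtract (8*x_2)·g_1 from 8*x_1*x_2 - 9/5*x_2 - 9/5 → -9/5*x_2 - 9/5
  leading term x_2: subtract (-9/5)·g_2 from -9/5*x_2 - 9/5 → 0
  normal form = 0.
Since the normal form is 0, p ∈ I.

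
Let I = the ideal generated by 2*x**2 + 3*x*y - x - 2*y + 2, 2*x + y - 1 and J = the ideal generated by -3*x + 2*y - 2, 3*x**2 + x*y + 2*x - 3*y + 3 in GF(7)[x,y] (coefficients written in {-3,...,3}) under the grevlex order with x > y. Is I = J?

For a fixed monomial order, each ideal has a unique reduced Gröbner basis; comparing bases decides equality.
Buchberger on the first generating set:
f_1 = 2*x**2 + 3*x*y - x - 2*y + 2, LT = x**2.
f_2 = 2*x + y - 1, LT = x.

S(f_1,f_2): lcm = x**2. S = x*y - y + 1.
  leading term x*y: subtract (-3*y)·f_2 from x*y - y + 1 → 3*y**2 + 3*y + 1
  leading term y**2: no divisor's leading term divides it; move 3*y**2 to the remainder.
  leading term y: no divisor's leading term divides it; move 3*y to the remainder.
  leading term 1: no divisor's leading term divides it; move 1 to the remainder.
  remainder 3*y**2 + 3*y + 1 ≠ 0; add g_3 = 3*y**2 + 3*y + 1 to the basis.

S(f_1,g_3): leading monomials are coprime, so the S-polynomial reduces to 0 (Buchberger's first criterion).
S(f_2,g_3): leading monomials are coprime, so the S-polynomial reduces to 0 (Buchberger's first criterion).
Every S-polynomial of the final basis reduces to 0, so we have a Gröbner basis.
Inter-reduce: drop elements whose leading term is divisible by another's, tail-reduce, and make monic.
Reduced Gröbner basis: {y**2 + y - 2, x - 3*y + 3}.

Buchberger on the second generating set:
h_1 = -3*x + 2*y - 2, LT = x.
h_2 = 3*x**2 + x*y + 2*x - 3*y + 3, LT = x**2.

S(h_1,h_2): lcm = x**2. S = -x*y + y - 1.
  leading term x*y: subtract (-2*y)·h_1 from -x*y + y - 1 → -3*y**2 - 3*y - 1
  leading term y**2: no divisor's leading term divides it; move -3*y**2 to the remainder.
  leading term y: no divisor's leading term divides it; move -3*y to the remainder.
  leading term 1: no divisor's leading term divides it; move -1 to the remainder.
  remainder -3*y**2 - 3*y - 1 ≠ 0; add k_3 = -3*y**2 - 3*y - 1 to the basis.

S(h_1,k_3): leading monomials are coprime, so the S-polynomial reduces to 0 (Buchberger's first criterion).
S(h_2,k_3): leading monomials are coprime, so the S-polynomial reduces to 0 (Buchberger's first criterion).
Every S-polynomial of the final basis reduces to 0, so we have a Gröbner basis.
Inter-reduce: drop elements whose leading term is divisible by another's, tail-reduce, and make monic.
Reduced Gröbner basis: {y**2 + y - 2, x - 3*y + 3}.

Same reduced basis, so the two generating sets span the same ideal.
The same test decides containment: I ⊆ J iff every generator of I reduces to 0 modulo a Gröbner basis of J.

Yes, the ideals are equal.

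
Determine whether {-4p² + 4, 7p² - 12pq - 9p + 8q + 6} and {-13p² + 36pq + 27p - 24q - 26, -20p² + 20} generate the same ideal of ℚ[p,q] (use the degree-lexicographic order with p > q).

Since reduced Gröbner bases are canonical representatives of ideals under a given ordering, it suffices to compute and compare them.
Buchberger on the first generating set:
f_1 = -4p² + 4, LT = p².
f_2 = 7p² - 12pq - 9p + 8q + 6, LT = p².

S(f_1,f_2): lcm = p². S = 12/7pq + 9/7p - 8/7q - 13/7.
  reduce S modulo (f_1, f_2):
  remainder 12/7pq + 9/7p - 8/7q - 13/7 ≠ 0; add g_3 = 12/7pq + 9/7p - 8/7q - 13/7 to the basis.

S(f_1,g_3): lcm = p²q. S = -¾p² + ⅔pq + 13/12p - q.
  reduce S modulo (f_1, f_2, g_3):
  remainder 7/12p - 5/9q - 1/36 ≠ 0; add g_4 = 7/12p - 5/9q - 1/36 to the basis.

S(g_3,g_4): lcm = pq. S = 20/21q² + ¾p - 13/21q - 13/12.
  reduce S modulo (f_1, f_2, g_3, g_4):
  remainder 20/21q² + 2/21q - 22/21 ≠ 0; add g_5 = 20/21q² + 2/21q - 22/21 to the basis.

The other S-polynomials (S(f_2,g_3), S(f_1,g_4), S(f_2,g_4), S(f_1,g_5), S(f_2,g_5), S(g_3,g_5), S(g_4,g_5)) all reduce to 0 modulo the current basis, so we have a Gröbner basis.
Inter-reduce: drop elements whose leading term is divisible by another's, tail-reduce, and make monic.
Reduced Gröbner basis: {q² + 1/10q - 11/10, p - 20/21q - 1/21}.

Buchberger on the second generating set:
h_1 = -13p² + 36pq + 27p - 24q - 26, LT = p².
h_2 = -20p² + 20, LT = p².

S(h_1,h_2): lcm = p². S = -36/13pq - 27/13p + 24/13q + 3.
  reduce S modulo (h_1, h_2):
  remainder -36/13pq - 27/13p + 24/13q + 3 ≠ 0; add k_3 = -36/13pq - 27/13p + 24/13q + 3 to the basis.

S(h_1,k_3): lcm = p²q. S = -36/13pq² - ¾p² - 55/39pq + 24/13q² + 13/12p + 2q.
  reduce S modulo (h_1, h_2, k_3):
  remainder 7/12p - 5/9q - 1/36 ≠ 0; add k_4 = 7/12p - 5/9q - 1/36 to the basis.

S(k_3,k_4): lcm = pq. S = 20/21q² + ¾p - 13/21q - 13/12.
  reduce S modulo (h_1, h_2, k_3, k_4):
  remainder 20/21q² + 2/21q - 22/21 ≠ 0; add k_5 = 20/21q² + 2/21q - 22/21 to the basis.

The other S-polynomials (S(h_2,k_3), S(h_1,k_4), S(h_2,k_4), S(h_1,k_5), S(h_2,k_5), S(k_3,k_5), S(k_4,k_5)) all reduce to 0 modulo the current basis, so we have a Gröbner basis.
Inter-reduce: drop elements whose leading term is divisible by another's, tail-reduce, and make monic.
Reduced Gröbner basis: {q² + 1/10q - 11/10, p - 20/21q - 1/21}.

Same reduced basis, so the two generating sets span the same ideal.

Yes, the ideals are equal.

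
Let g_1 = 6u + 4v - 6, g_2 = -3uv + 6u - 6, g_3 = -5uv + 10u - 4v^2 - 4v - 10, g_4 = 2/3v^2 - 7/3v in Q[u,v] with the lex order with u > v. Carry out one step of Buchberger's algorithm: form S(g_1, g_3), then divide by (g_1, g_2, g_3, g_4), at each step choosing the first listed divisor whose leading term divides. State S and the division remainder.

lcm(LM(g_1), LM(g_3)) = uv.
S = (lcm/LT(g_1))·g_1 − (lcm/LT(g_3))·g_3 = 2u - 2/15v^2 - 9/5v - 2.
Reduce S modulo (g_1, g_2, g_3, g_4) in that order:
  leading term u: subtract (1/3)·g_1 from 2u - 2/15v^2 - 9/5v - 2 → -2/15v^2 - 47/15v
  leading term v^2: subtract (-1/5)·g_4 from -2/15v^2 - 47/15v → -18/5v
  leading term v: no divisor's leading term divides it; move -18/5v to the remainder.
The remainder -18/5v is nonzero, so it would be added as the next basis element.

S(g_1, g_3) = 2u - 2/15v^2 - 9/5v - 2; remainder on division = -18/5v.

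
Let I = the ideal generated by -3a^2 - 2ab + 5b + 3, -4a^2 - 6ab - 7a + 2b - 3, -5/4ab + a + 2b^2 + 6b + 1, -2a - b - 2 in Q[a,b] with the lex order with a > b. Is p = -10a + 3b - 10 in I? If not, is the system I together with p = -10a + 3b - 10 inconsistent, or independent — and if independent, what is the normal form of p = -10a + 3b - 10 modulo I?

-10a + 3b - 10 lies in I (it reduces to 0).

First compute the reduced Gröbner basis of I by Buchberger's algorithm.
f_1 = -3a^2 - 2ab + 5b + 3, LT = a^2.
f_2 = -4a^2 - 6ab - 7a + 2b - 3, LT = a^2.
f_3 = -5/4ab + a + 2b^2 + 6b + 1, LT = ab.
f_4 = -2a - b - 2, LT = a.

S(f_1,f_2): lcm = a^2. S = -5/6ab - 7/4a - 7/6b - 7/4.
  reduce S modulo (f_1, f_2, f_3, f_4):
  remainder -4/3b^2 - 95/24b ≠ 0; add h_5 = -4/3b^2 - 95/24b to the basis.

S(f_1,f_3): lcm = a^2b. S = 4/5a^2 + 34/15ab^2 + 24/5ab + 4/5a - 5/3b^2 - b.
  reduce S modulo (f_1, f_2, f_3, f_4, h_5):
  remainder 33841/8000b ≠ 0; add h_6 = 33841/8000b to the basis.

The other S-polynomials (S(f_1,f_4), S(f_2,f_3), S(f_2,f_4), S(f_3,f_4), S(f_1,h_5), S(f_2,h_5), S(f_3,h_5), S(f_4,h_5), S(f_1,h_6), S(f_2,h_6), S(f_3,h_6), S(f_4,h_6), S(h_5,h_6)) all reduce to 0 modulo the current basis, so we have a Gröbner basis.
Inter-reduce: drop elements whose leading term is divisible by another's, tail-reduce, and make monic.
Reduced Gröbner basis: {a + 1, b}.
Label its elements g_1 = a + 1, g_2 = b.

Reduce p = -10a + 3b - 10 modulo G:
  leading term a: subtract (-10)·g_1 from -10a + 3b - 10 → 3b
  leading term b: subtract (3)·g_2 from 3b → 0
  normal form = 0.
Since the normal form is 0, p ∈ I.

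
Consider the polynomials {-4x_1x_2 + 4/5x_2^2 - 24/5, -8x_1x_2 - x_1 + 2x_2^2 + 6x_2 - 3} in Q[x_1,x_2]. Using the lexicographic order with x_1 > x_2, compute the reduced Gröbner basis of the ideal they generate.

f_1 = -4x_1x_2 + 4/5x_2^2 - 24/5, LT = x_1x_2.
f_2 = -8x_1x_2 - x_1 + 2x_2^2 + 6x_2 - 3, LT = x_1x_2.

S(f_1,f_2): lcm = x_1x_2. S = -1/8x_1 + 1/20x_2^2 + 3/4x_2 + 33/40.
  leading term x_1: no divisor's leading term divides it; move -1/8x_1 to the remainder.
  leading term x_2^2: no divisor's leading term divides it; move 1/20x_2^2 to the remainder.
  leading term x_2: no divisor's leading term divides it; move 3/4x_2 to the remainder.
  leading term 1: no divisor's leading term divides it; move 33/40 to the remainder.
  remainder -1/8x_1 + 1/20x_2^2 + 3/4x_2 + 33/40 ≠ 0; add g_3 = -1/8x_1 + 1/20x_2^2 + 3/4x_2 + 33/40 to the basis.

S(f_1,g_3): lcm = x_1x_2. S = 2/5x_2^3 + 29/5x_2^2 + 33/5x_2 + 6/5.
  leading term x_2^3: no divisor's leading term divides it; move 2/5x_2^3 to the remainder.
  leading term x_2^2: no divisor's leading term divides it; move 29/5x_2^2 to the remainder.
  leading term x_2: no divisor's leading term divides it; move 33/5x_2 to the remainder.
  leading term 1: no divisor's leading term divides it; move 6/5 to the remainder.
  remainder 2/5x_2^3 + 29/5x_2^2 + 33/5x_2 + 6/5 ≠ 0; add g_4 = 2/5x_2^3 + 29/5x_2^2 + 33/5x_2 + 6/5 to the basis.

The other S-polynomials (S(f_2,g_3), S(f_1,g_4), S(f_2,g_4), S(g_3,g_4)) all reduce to 0 modulo the current basis, so we have a Gröbner basis.
Inter-reduce: drop elements whose leading term is divisible by another's, tail-reduce, and make monic.

G = {x_1 - 2/5x_2^2 - 6x_2 - 33/5, x_2^3 + 29/2x_2^2 + 33/2x_2 + 3}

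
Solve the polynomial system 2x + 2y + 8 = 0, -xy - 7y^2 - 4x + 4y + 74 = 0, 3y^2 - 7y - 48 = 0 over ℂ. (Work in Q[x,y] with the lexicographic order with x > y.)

Compute a lex Gröbner basis by Buchberger's algorithm.
f_1 = 2x + 2y + 8, LT = x.
f_2 = -xy - 4x - 7y^2 + 4y + 74, LT = xy.
f_3 = 3y^2 - 7y - 48, LT = y^2.

S(f_1,f_2): lcm = xy. S = -4x - 6y^2 + 8y + 74.
  reduce S modulo (f_1, f_2, f_3):
  remainder -2y - 6 ≠ 0; add h_4 = -2y - 6 to the basis.

The other S-polynomials (S(f_1,f_3), S(f_2,f_3), S(f_1,h_4), S(f_2,h_4), S(f_3,h_4)) all reduce to 0 modulo the current basis, so we have a Gröbner basis.
Inter-reduce: drop elements whose leading term is divisible by another's, tail-reduce, and make monic.
Reduced Gröbner basis: {x + 1, y + 3}.

The lex basis is triangular: the last element involves only y. Solving y + 3 = 0 gives y ∈ {-3}; substituting each value into the earlier elements determines the remaining variables.
  y = -3: the earlier basis element becomes x + 1 = 0, giving x = -1 — point (-1, -3).

{(-1, -3)}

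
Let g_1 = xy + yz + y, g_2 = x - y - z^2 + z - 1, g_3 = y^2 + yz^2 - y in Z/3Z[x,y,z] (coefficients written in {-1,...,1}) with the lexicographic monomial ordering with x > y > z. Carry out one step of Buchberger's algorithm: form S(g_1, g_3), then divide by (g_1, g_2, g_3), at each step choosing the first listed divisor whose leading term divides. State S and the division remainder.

lcm(LM(g_1), LM(g_3)) = xy^2.
S = (lcm/LT(g_1))·g_1 − (lcm/LT(g_3))·g_3 = -xyz^2 + xy + y^2z + y^2.
Reduce S modulo (g_1, g_2, g_3) in that order:
  leading term xyz^2: subtract (-z^2)·g_1 from -xyz^2 + xy + y^2z + y^2 → xy + y^2z + y^2 + yz^3 + yz^2
  leading term xy: subtract (1)·g_1 from xy + y^2z + y^2 + yz^3 + yz^2 → y^2z + y^2 + yz^3 + yz^2 - yz - y
  leading term y^2z: subtract (z)·g_3 from y^2z + y^2 + yz^3 + yz^2 - yz - y → y^2 + yz^2 - y
  leading term y^2: subtract (1)·g_3 from y^2 + yz^2 - y → 0
The remainder is 0, so this S-polynomial contributes no new basis element.

S(g_1, g_3) = -xyz^2 + xy + y^2z + y^2; remainder on division = 0.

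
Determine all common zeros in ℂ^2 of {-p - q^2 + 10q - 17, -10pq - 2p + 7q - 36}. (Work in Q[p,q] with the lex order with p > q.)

{(-1, 2), (-11*sqrt(1511)/50 - 208/25, 39/10 - sqrt(1511)/10), (-208/25 + 11*sqrt(1511)/50, sqrt(1511)/10 + 39/10)}

Compute a lex Gröbner basis by Buchberger's algorithm.
f_1 = -p - q^2 + 10q - 17, LT = p.
f_2 = -10pq - 2p + 7q - 36, LT = pq.

S(f_1,f_2): lcm = pq. S = -1/5p + q^3 - 10q^2 + 177/10q - 18/5.
  reduce S modulo (f_1, f_2):
  remainder q^3 - 49/5q^2 + 157/10q - 1/5 ≠ 0; add h_3 = q^3 - 49/5q^2 + 157/10q - 1/5 to the basis.

The other S-polynomials (S(f_1,h_3), S(f_2,h_3)) all reduce to 0 modulo the current basis, so we have a Gröbner basis.
Inter-reduce: drop elements whose leading term is divisible by another's, tail-reduce, and make monic.
Reduced Gröbner basis: {p + q^2 - 10q + 17, q^3 - 49/5q^2 + 157/10q - 1/5}.

Elimination: the polynomial q^3 - 49/5q^2 + 157/10q - 1/5 lies in the elimination ideal for q, so q ∈ {2, 39/10 - sqrt(1511)/10, sqrt(1511)/10 + 39/10}. For each such q, the remaining basis elements (now univariate) give the rest of the solution.
  q = 2: the earlier basis element becomes p + 1 = 0, giving p = -1 — point (-1, 2).
  q = 39/10 - sqrt(1511)/10: the earlier basis element becomes p + 208/25 + 11*sqrt(1511)/50 = 0, giving p = -11*sqrt(1511)/50 - 208/25 — point (-11*sqrt(1511)/50 - 208/25, 39/10 - sqrt(1511)/10).
  q = sqrt(1511)/10 + 39/10: the earlier basis element becomes p - 11*sqrt(1511)/50 + 208/25 = 0, giving p = -208/25 + 11*sqrt(1511)/50 — point (-208/25 + 11*sqrt(1511)/50, sqrt(1511)/10 + 39/10).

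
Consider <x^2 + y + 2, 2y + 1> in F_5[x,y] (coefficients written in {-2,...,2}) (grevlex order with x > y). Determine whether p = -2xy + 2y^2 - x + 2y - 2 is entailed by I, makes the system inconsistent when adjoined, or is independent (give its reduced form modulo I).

First compute the reduced Gröbner basis of I by Buchberger's algorithm.
f_1 = x^2 + y + 2, LT = x^2.
f_2 = 2y + 1, LT = y.

The S-polynomials (S(f_1,f_2)) all reduce to 0 modulo the current basis, so we have a Gröbner basis.
Inter-reduce: drop elements whose leading term is divisible by another's, tail-reduce, and make monic.
Reduced Gröbner basis: {x^2 - 1, y - 2}.
Label its elements g_1 = x^2 - 1, g_2 = y - 2.

Reduce p = -2xy + 2y^2 - x + 2y - 2 modulo G:
  leading term xy: subtract (-2x)·g_2 from -2xy + 2y^2 - x + 2y - 2 → 2y^2 + 2y - 2
  leading term y^2: subtract (2y)·g_2 from 2y^2 + 2y - 2 → y - 2
  leading term y: subtract (1)·g_2 from y - 2 → 0
  normal form = 0.
Since the normal form is 0, p ∈ I.

-2xy + 2y^2 - x + 2y - 2 lies in I (it reduces to 0).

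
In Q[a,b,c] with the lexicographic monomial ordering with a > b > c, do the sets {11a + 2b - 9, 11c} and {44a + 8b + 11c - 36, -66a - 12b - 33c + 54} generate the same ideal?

Yes, the ideals are equal.

Two ideals are equal iff their reduced Gröbner bases coincide (the reduced basis is unique for a fixed ordering).
Buchberger on the first generating set:
f_1 = 11a + 2b - 9, LT = a.
f_2 = 11c, LT = c.

The S-polynomials (S(f_1,f_2)) all reduce to 0 modulo the current basis, so we have a Gröbner basis.
Inter-reduce: drop elements whose leading term is divisible by another's, tail-reduce, and make monic.
Reduced Gröbner basis: {a + 2/11b - 9/11, c}.

Buchberger on the second generating set:
h_1 = 44a + 8b + 11c - 36, LT = a.
h_2 = -66a - 12b - 33c + 54, LT = a.

S(h_1,h_2): lcm = a. S = -1/4c.
  reduce S modulo (h_1, h_2):
  remainder -1/4c ≠ 0; add k_3 = -1/4c to the basis.

The other S-polynomials (S(h_1,k_3), S(h_2,k_3)) all reduce to 0 modulo the current basis, so we have a Gröbner basis.
Inter-reduce: drop elements whose leading term is divisible by another's, tail-reduce, and make monic.
Reduced Gröbner basis: {a + 2/11b - 9/11, c}.

The two bases agree; hence the ideals are identical.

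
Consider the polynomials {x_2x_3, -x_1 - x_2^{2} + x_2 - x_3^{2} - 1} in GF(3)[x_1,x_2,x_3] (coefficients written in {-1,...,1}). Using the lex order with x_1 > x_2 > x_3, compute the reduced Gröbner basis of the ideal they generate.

This is the nonlinear analogue of row-reducing a linear system.

f_1 = x_2x_3, LT = x_2x_3.
f_2 = -x_1 - x_2^{2} + x_2 - x_3^{2} - 1, LT = x_1.

S(f_1,f_2): leading monomials are coprime, so the S-polynomial reduces to 0 (Buchberger's first criterion).
Every S-polynomial of the final basis reduces to 0, so we have a Gröbner basis.

G = {x_1 + x_2^{2} - x_2 + x_3^{2} + 1, x_2x_3}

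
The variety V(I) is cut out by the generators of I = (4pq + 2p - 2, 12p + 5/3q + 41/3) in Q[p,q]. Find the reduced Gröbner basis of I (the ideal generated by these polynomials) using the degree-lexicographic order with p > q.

f_1 = 4pq + 2p - 2, LT = pq.
f_2 = 12p + 5/3q + 41/3, LT = p.

S(f_1,f_2): lcm = pq. S = -5/36q^2 + 1/2p - 41/36q - 1/2.
  reduce S modulo (f_1, f_2):
  remainder -5/36q^2 - 29/24q - 77/72 ≠ 0; add g_3 = -5/36q^2 - 29/24q - 77/72 to the basis.

The other S-polynomials (S(f_1,g_3), S(f_2,g_3)) all reduce to 0 modulo the current basis, so we have a Gröbner basis.
Inter-reduce: drop elements whose leading term is divisible by another's, tail-reduce, and make monic.

G = {q^2 + 87/10q + 77/10, p + 5/36q + 41/36}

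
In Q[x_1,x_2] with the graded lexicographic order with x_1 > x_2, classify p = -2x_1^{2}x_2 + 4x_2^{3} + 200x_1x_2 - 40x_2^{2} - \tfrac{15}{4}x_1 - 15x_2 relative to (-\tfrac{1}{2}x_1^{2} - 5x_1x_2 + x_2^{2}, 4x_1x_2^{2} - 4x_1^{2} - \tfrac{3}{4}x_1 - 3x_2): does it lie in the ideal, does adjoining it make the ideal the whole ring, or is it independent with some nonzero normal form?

First compute the reduced Gröbner basis of I by Buchberger's algorithm.
f_1 = -\tfrac{1}{2}x_1^{2} - 5x_1x_2 + x_2^{2}, LT = x_1^{2}.
f_2 = 4x_1x_2^{2} - 4x_1^{2} - \tfrac{3}{4}x_1 - 3x_2, LT = x_1x_2^{2}.

S(f_1,f_2): lcm = x_1^{2}x_2^{2}. S = 10x_1x_2^{3} - 2x_2^{4} + x_1^{3} + \tfrac{3}{16}x_1^{2} + \tfrac{3}{4}x_1x_2.
  leading term x_1x_2^{3}: subtract (\tfrac{5}{2}x_2)·f_2 from 10x_1x_2^{3} - 2x_2^{4} + x_1^{3} + \tfrac{3}{16}x_1^{2} + \tfrac{3}{4}x_1x_2 → -2x_2^{4} + x_1^{3} + 10x_1^{2}x_2 + \tfrac{3}{16}x_1^{2} + \tfrac{21}{8}x_1x_2 + \tfrac{15}{2}x_2^{2}
  leading term x_2^{4}: no divisor's leading term divides it; move -2x_2^{4} to the remainder.
  leading term x_1^{3}: subtract (-2x_1)·f_1 from x_1^{3} + 10x_1^{2}x_2 + \tfrac{3}{16}x_1^{2} + \tfrac{21}{8}x_1x_2 + \tfrac{15}{2}x_2^{2} → 2x_1x_2^{2} + \tfrac{3}{16}x_1^{2} + \tfrac{21}{8}x_1x_2 + \tfrac{15}{2}x_2^{2}
  leading term x_1x_2^{2}: subtract (\tfrac{1}{2})·f_2 from 2x_1x_2^{2} + \tfrac{3}{16}x_1^{2} + \tfrac{21}{8}x_1x_2 + \tfrac{15}{2}x_2^{2} → \tfrac{35}{16}x_1^{2} + \tfrac{21}{8}x_1x_2 + \tfrac{15}{2}x_2^{2} + \tfrac{3}{8}x_1 + \tfrac{3}{2}x_2
  leading term x_1^{2}: subtract (-\tfrac{35}{8})·f_1 from \tfrac{35}{16}x_1^{2} + \tfrac{21}{8}x_1x_2 + \tfrac{15}{2}x_2^{2} + \tfrac{3}{8}x_1 + \tfrac{3}{2}x_2 → -\tfrac{77}{4}x_1x_2 + \tfrac{95}{8}x_2^{2} + \tfrac{3}{8}x_1 + \tfrac{3}{2}x_2
  leading term x_1x_2: no divisor's leading term divides it; move -\tfrac{77}{4}x_1x_2 to the remainder.
  leading term x_2^{2}: no divisor's leading term divides it; move \tfrac{95}{8}x_2^{2} to the remainder.
  leading term x_1: no divisor's leading term divides it; move \tfrac{3}{8}x_1 to the remainder.
  leading term x_2: no divisor's leading term divides it; move \tfrac{3}{2}x_2 to the remainder.
  remainder -2x_2^{4} - \tfrac{77}{4}x_1x_2 + \tfrac{95}{8}x_2^{2} + \tfrac{3}{8}x_1 + \tfrac{3}{2}x_2 ≠ 0; add h_3 = -2x_2^{4} - \tfrac{77}{4}x_1x_2 + \tfrac{95}{8}x_2^{2} + \tfrac{3}{8}x_1 + \tfrac{3}{2}x_2 to the basis.

S(f_1,h_3): leading monomials are coprime, so the S-polynomial reduces to 0 (Buchberger's first criterion).
S(f_2,h_3): lcm = x_1x_2^{4}. S = -x_1^{2}x_2^{2} - \tfrac{77}{8}x_1^{2}x_2 + \tfrac{23}{4}x_1x_2^{2} - \tfrac{3}{4}x_2^{3} + \tfrac{3}{16}x_1^{2} + \tfrac{3}{4}x_1x_2.
  leading term x_1^{2}x_2^{2}: subtract (2x_2^{2})·f_1 from -x_1^{2}x_2^{2} - \tfrac{77}{8}x_1^{2}x_2 + \tfrac{23}{4}x_1x_2^{2} - \tfrac{3}{4}x_2^{3} + \tfrac{3}{16}x_1^{2} + \tfrac{3}{4}x_1x_2 → 10x_1x_2^{3} - 2x_2^{4} - \tfrac{77}{8}x_1^{2}x_2 + \tfrac{23}{4}x_1x_2^{2} - \tfrac{3}{4}x_2^{3} + \tfrac{3}{16}x_1^{2} + \tfrac{3}{4}x_1x_2
  leading term x_1x_2^{3}: subtract (\tfrac{5}{2}x_2)·f_2 from 10x_1x_2^{3} - 2x_2^{4} - \tfrac{77}{8}x_1^{2}x_2 + \tfrac{23}{4}x_1x_2^{2} - \tfrac{3}{4}x_2^{3} + \tfrac{3}{16}x_1^{2} + \tfrac{3}{4}x_1x_2 → -2x_2^{4} + \tfrac{3}{8}x_1^{2}x_2 + \tfrac{23}{4}x_1x_2^{2} - \tfrac{3}{4}x_2^{3} + \tfrac{3}{16}x_1^{2} + \tfrac{21}{8}x_1x_2 + \tfrac{15}{2}x_2^{2}
  leading term x_2^{4}: subtract (1)·h_3 from -2x_2^{4} + \tfrac{3}{8}x_1^{2}x_2 + \tfrac{23}{4}x_1x_2^{2} - \tfrac{3}{4}x_2^{3} + \tfrac{3}{16}x_1^{2} + \tfrac{21}{8}x_1x_2 + \tfrac{15}{2}x_2^{2} → \tfrac{3}{8}x_1^{2}x_2 + \tfrac{23}{4}x_1x_2^{2} - \tfrac{3}{4}x_2^{3} + \tfrac{3}{16}x_1^{2} + \tfrac{175}{8}x_1x_2 - \tfrac{35}{8}x_2^{2} - \tfrac{3}{8}x_1 - \tfrac{3}{2}x_2
  leading term x_1^{2}x_2: subtract (-\tfrac{3}{4}x_2)·f_1 from \tfrac{3}{8}x_1^{2}x_2 + \tfrac{23}{4}x_1x_2^{2} - \tfrac{3}{4}x_2^{3} + \tfrac{3}{16}x_1^{2} + \tfrac{175}{8}x_1x_2 - \tfrac{35}{8}x_2^{2} - \tfrac{3}{8}x_1 - \tfrac{3}{2}x_2 → 2x_1x_2^{2} + \tfrac{3}{16}x_1^{2} + \tfrac{175}{8}x_1x_2 - \tfrac{35}{8}x_2^{2} - \tfrac{3}{8}x_1 - \tfrac{3}{2}x_2
  leading term x_1x_2^{2}: subtract (\tfrac{1}{2})·f_2 from 2x_1x_2^{2} + \tfrac{3}{16}x_1^{2} + \tfrac{175}{8}x_1x_2 - \tfrac{35}{8}x_2^{2} - \tfrac{3}{8}x_1 - \tfrac{3}{2}x_2 → \tfrac{35}{16}x_1^{2} + \tfrac{175}{8}x_1x_2 - \tfrac{35}{8}x_2^{2}
  leading term x_1^{2}: subtract (-\tfrac{35}{8})·f_1 from \tfrac{35}{16}x_1^{2} + \tfrac{175}{8}x_1x_2 - \tfrac{35}{8}x_2^{2} → 0
  remainder 0.

Every S-polynomial of the final basis reduces to 0, so we have a Gröbner basis.
Inter-reduce: drop elements whose leading term is divisible by another's, tail-reduce, and make monic.
Reduced Gröbner basis: {x_2^{4} + \tfrac{77}{8}x_1x_2 - \tfrac{95}{16}x_2^{2} - \tfrac{3}{16}x_1 - \tfrac{3}{4}x_2, x_1x_2^{2} + 10x_1x_2 - 2x_2^{2} - \tfrac{3}{16}x_1 - \tfrac{3}{4}x_2, x_1^{2} + 10x_1x_2 - 2x_2^{2}}.
Label its elements g_1 = x_2^{4} + \tfrac{77}{8}x_1x_2 - \tfrac{95}{16}x_2^{2} - \tfrac{3}{16}x_1 - \tfrac{3}{4}x_2, g_2 = x_1x_2^{2} + 10x_1x_2 - 2x_2^{2} - \tfrac{3}{16}x_1 - \tfrac{3}{4}x_2, g_3 = x_1^{2} + 10x_1x_2 - 2x_2^{2}.

Reduce p = -2x_1^{2}x_2 + 4x_2^{3} + 200x_1x_2 - 40x_2^{2} - \tfrac{15}{4}x_1 - 15x_2 modulo G:
  leading term x_1^{2}x_2: subtract (-2x_2)·g_3 from -2x_1^{2}x_2 + 4x_2^{3} + 200x_1x_2 - 40x_2^{2} - \tfrac{15}{4}x_1 - 15x_2 → 20x_1x_2^{2} + 200x_1x_2 - 40x_2^{2} - \tfrac{15}{4}x_1 - 15x_2
  leading term x_1x_2^{2}: subtract (20)·g_2 from 20x_1x_2^{2} + 200x_1x_2 - 40x_2^{2} - \tfrac{15}{4}x_1 - 15x_2 → 0
  normal form = 0.
Since the normal form is 0, p ∈ I.

-2x_1^{2}x_2 + 4x_2^{3} + 200x_1x_2 - 40x_2^{2} - \tfrac{15}{4}x_1 - 15x_2 lies in I (it reduces to 0).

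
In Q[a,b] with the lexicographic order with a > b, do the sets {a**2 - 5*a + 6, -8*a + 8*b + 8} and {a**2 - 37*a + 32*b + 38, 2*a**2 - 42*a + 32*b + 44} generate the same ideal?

Since reduced Gröbner bases are canonical representatives of ideals under a given ordering, it suffices to compute and compare them.
Buchberger on the first generating set:
f_1 = a**2 - 5*a + 6, LT = a**2.
f_2 = -8*a + 8*b + 8, LT = a.

S(f_1,f_2): lcm = a**2. S = a*b - 4*a + 6.
  leading term a*b: subtract (-1/8*b)·f_2 from a*b - 4*a + 6 → -4*a + b**2 + b + 6
  leading term a: subtract (1/2)·f_2 from -4*a + b**2 + b + 6 → b**2 - 3*b + 2
  leading term b**2: no divisor's leading term divides it; move b**2 to the remainder.
  leading term b: no divisor's leading term divides it; move -3*b to the remainder.
  leading term 1: no divisor's leading term divides it; move 2 to the remainder.
  remainder b**2 - 3*b + 2 ≠ 0; add g_3 = b**2 - 3*b + 2 to the basis.

S(f_1,g_3): leading monomials are coprime, so the S-polynomial reduces to 0 (Buchberger's first criterion).
S(f_2,g_3): leading monomials are coprime, so the S-polynomial reduces to 0 (Buchberger's first criterion).
Every S-polynomial of the final basis reduces to 0, so we have a Gröbner basis.
Inter-reduce: drop elements whose leading term is divisible by another's, tail-reduce, and make monic.
Reduced Gröbner basis: {a - b - 1, b**2 - 3*b + 2}.

Buchberger on the second generating set:
h_1 = a**2 - 37*a + 32*b + 38, LT = a**2.
h_2 = 2*a**2 - 42*a + 32*b + 44, LT = a**2.

S(h_1,h_2): lcm = a**2. S = -16*a + 16*b + 16.
  leading term a: no divisor's leading term divides it; move -16*a to the remainder.
  leading term b: no divisor's leading term divides it; move 16*b to the remainder.
  leading term 1: no divisor's leading term divides it; move 16 to the remainder.
  remainder -16*a + 16*b + 16 ≠ 0; add k_3 = -16*a + 16*b + 16 to the basis.

S(h_1,k_3): lcm = a**2. S = a*b - 36*a + 32*b + 38.
  leading term a*b: subtract (-1/16*b)·k_3 from a*b - 36*a + 32*b + 38 → -36*a + b**2 + 33*b + 38
  leading term a: subtract (9/4)·k_3 from -36*a + b**2 + 33*b + 38 → b**2 - 3*b + 2
  leading term b**2: no divisor's leading term divides it; move b**2 to the remainder.
  leading term b: no divisor's leading term divides it; move -3*b to the remainder.
  leading term 1: no divisor's leading term divides it; move 2 to the remainder.
  remainder b**2 - 3*b + 2 ≠ 0; add k_4 = b**2 - 3*b + 2 to the basis.

S(h_2,k_3): lcm = a**2. S = a*b - 20*a + 16*b + 22.
  leading term a*b: subtract (-1/16*b)·k_3 from a*b - 20*a + 16*b + 22 → -20*a + b**2 + 17*b + 22
  leading term a: subtract (5/4)·k_3 from -20*a + b**2 + 17*b + 22 → b**2 - 3*b + 2
  leading term b**2: subtract (1)·k_4 from b**2 - 3*b + 2 → 0
  remainder 0.

S(h_1,k_4): leading monomials are coprime, so the S-polynomial reduces to 0 (Buchberger's first criterion).
S(h_2,k_4): leading monomials are coprime, so the S-polynomial reduces to 0 (Buchberger's first criterion).
S(k_3,k_4): leading monomials are coprime, so the S-polynomial reduces to 0 (Buchberger's first criterion).
Every S-polynomial of the final basis reduces to 0, so we have a Gröbner basis.
Inter-reduce: drop elements whose leading term is divisible by another's, tail-reduce, and make monic.
Reduced Gröbner basis: {a - b - 1, b**2 - 3*b + 2}.

Same reduced basis, so the two generating sets span the same ideal.

Yes, the ideals are equal.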